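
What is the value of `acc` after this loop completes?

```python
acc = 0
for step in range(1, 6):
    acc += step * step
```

Sum of squares 1² to 5² = 55
`acc` takes the values: 0 → 1 → 5 → 14 → 30 → 55

Answer: 55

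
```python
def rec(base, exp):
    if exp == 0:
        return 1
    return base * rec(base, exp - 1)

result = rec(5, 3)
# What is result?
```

rec(5, 3) = 5 * 5 * 5 = 125

Answer: 125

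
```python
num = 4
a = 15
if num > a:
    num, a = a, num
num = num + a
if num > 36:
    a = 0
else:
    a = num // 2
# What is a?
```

Trace:
`num = 4` → num = 4
`a = 15` → a = 15
`if num > a: ...` → num > a is False → no variable changes
`num = num + a` → num = 19
`if num > 36: ...` → num > 36 is False, take else branch → a = 9
So a = 9

Answer: 9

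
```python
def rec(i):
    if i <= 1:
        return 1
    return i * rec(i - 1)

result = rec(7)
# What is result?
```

rec(7) = 7 * 6 * 5 * 4 * 3 * 2 * 1 = 5040

Answer: 5040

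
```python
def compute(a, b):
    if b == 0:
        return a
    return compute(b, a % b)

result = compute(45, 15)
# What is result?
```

compute(45, 15) -> compute(15, 0) -> 15

Answer: 15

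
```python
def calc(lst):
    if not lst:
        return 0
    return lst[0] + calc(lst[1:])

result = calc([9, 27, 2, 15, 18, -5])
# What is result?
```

9 + 27 + 2 + 15 + 18 + (-5) + 0 = 66

Answer: 66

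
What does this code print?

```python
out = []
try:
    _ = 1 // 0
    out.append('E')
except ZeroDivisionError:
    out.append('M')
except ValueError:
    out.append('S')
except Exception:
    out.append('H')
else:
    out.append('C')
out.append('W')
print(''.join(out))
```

Execution trace: 'M' (except ZeroDivisionError) → 'W' (after the try/except). Output: MW

Answer: MW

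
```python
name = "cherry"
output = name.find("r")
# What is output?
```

Trace:
`name = "cherry"` → name = 'cherry'
`output = name.find("r")` → output = 3
So output = 3

Answer: 3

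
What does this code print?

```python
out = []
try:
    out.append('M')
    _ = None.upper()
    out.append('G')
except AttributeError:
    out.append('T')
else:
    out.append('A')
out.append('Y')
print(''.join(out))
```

Execution trace: 'M' (try body) → 'T' (except AttributeError) → 'Y' (after the try/except). Output: MTY

Answer: MTY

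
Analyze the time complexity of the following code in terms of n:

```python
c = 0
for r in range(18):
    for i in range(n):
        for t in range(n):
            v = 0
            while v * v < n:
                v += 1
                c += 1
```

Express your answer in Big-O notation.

Each loop level contributes: 1 × n × n × √n. Multiplying the contributions gives O(n^2√n).

Answer: O(n^2√n)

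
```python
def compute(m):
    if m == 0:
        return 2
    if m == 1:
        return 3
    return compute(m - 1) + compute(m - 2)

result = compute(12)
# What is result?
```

Build up from base cases: compute(0)=2, compute(1)=3, compute(2)=5, compute(3)=8, compute(4)=13, compute(5)=21, compute(6)=34, ..., compute(12)=610

Answer: 610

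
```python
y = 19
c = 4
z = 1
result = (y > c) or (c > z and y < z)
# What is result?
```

Trace:
`y = 19` → y = 19
`c = 4` → c = 4
`z = 1` → z = 1
`result = (y > c) or (c > z and y < z)` → result = True
So result = True

Answer: True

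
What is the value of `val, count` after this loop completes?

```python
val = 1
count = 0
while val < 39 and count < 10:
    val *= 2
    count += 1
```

Double until >= 39 or 10 iterations
`val, count` takes the values: (1, 0) → (2, 0) → (2, 1) → (4, 1) → (4, 2) → (8, 2) → (8, 3) → (16, 3) → (16, 4) → (32, 4) → (32, 5) → (64, 5) → (64, 6)

Answer: 64, 6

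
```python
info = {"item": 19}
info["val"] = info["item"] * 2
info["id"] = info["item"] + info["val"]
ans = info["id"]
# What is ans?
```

Trace:
`info = {"item": 19}` → info = {'item': 19}
`info["val"] = info["item"] * 2` → info = {'item': 19, 'val': 38}
`info["id"] = info["item"] + info["val"]` → info = {'item': 19, 'val': 38, 'id': 57}
`ans = info["id"]` → ans = 57
So ans = 57

Answer: 57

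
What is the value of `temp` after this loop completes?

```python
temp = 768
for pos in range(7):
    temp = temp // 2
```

Halve 7 times: 768 // 2^7 = 6
`temp` takes the values: 768 → 384 → 192 → 96 → 48 → 24 → 12 → 6

Answer: 6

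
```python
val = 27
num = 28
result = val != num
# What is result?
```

Trace:
`val = 27` → val = 27
`num = 28` → num = 28
`result = val != num` → result = True
So result = True

Answer: True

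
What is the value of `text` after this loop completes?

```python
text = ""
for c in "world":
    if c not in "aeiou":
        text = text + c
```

Remove vowels from 'world'
`text` takes the values: "" → "w" → "wr" → "wrl" → "wrld"

Answer: "wrld"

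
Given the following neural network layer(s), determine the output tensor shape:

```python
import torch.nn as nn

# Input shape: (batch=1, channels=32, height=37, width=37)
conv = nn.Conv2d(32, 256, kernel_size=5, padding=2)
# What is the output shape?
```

Input: (1, 32, 37, 37) -> Output: (1, 256, 37, 37)

Answer: (1, 256, 37, 37)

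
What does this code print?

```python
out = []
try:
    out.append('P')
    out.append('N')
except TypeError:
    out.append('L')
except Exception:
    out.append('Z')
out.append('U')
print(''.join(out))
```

Execution trace: 'P' (try body) → 'N' (try body, no exception) → 'U' (after the try/except). Output: PNU

Answer: PNU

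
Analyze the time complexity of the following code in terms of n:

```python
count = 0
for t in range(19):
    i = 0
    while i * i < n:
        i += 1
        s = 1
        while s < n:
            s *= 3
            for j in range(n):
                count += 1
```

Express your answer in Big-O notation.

Each loop level contributes: 1 × √n × log n × n. Multiplying the contributions gives O(n√n log n).

Answer: O(n√n log n)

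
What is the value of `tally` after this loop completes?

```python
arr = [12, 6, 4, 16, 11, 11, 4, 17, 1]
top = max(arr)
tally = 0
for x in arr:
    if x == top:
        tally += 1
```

Count of max value 17 in [12, 6, 4, 16, 11, 11, 4, 17, 1]
`tally` takes the values: 0 → 1

Answer: 1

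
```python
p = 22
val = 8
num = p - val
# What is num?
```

Trace:
`p = 22` → p = 22
`val = 8` → val = 8
`num = p - val` → num = 14
So num = 14

Answer: 14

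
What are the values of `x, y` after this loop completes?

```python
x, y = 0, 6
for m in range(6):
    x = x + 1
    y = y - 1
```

x goes 0→6, y goes 6→0
`x, y` takes the values: (0, 6) → (1, 6) → (1, 5) → (2, 5) → (2, 4) → (3, 4) → (3, 3) → (4, 3) → (4, 2) → (5, 2) → (5, 1) → (6, 1) → (6, 0)

Answer: 6, 0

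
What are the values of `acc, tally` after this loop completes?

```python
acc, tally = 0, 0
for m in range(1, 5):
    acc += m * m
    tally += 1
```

Sum of squares and count
`acc, tally` takes the values: (0, 0) → (1, 0) → (1, 1) → (5, 1) → (5, 2) → (14, 2) → (14, 3) → (30, 3) → (30, 4)

Answer: 30, 4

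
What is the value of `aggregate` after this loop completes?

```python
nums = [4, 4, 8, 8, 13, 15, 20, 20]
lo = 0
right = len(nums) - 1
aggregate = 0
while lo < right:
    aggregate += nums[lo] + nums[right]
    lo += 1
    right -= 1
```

Sum of pairs from ends
`aggregate` takes the values: 0 → 24 → 48 → 71 → 92

Answer: 92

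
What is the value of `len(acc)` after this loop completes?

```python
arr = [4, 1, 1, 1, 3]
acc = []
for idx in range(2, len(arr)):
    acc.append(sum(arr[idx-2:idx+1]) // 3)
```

Number of 3-element averages
`acc` takes the values: [] → [2] → [2, 1] → [2, 1, 1]
So `len(acc)` = 3

Answer: 3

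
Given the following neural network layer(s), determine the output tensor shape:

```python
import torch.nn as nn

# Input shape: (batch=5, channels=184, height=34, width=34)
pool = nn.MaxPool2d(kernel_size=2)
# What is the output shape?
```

Input: (5, 184, 34, 34) -> Output: (5, 184, 17, 17)

Answer: (5, 184, 17, 17)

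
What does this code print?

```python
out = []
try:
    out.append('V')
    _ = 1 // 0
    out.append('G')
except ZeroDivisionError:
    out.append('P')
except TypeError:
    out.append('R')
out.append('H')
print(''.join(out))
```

Execution trace: 'V' (try body) → 'P' (except ZeroDivisionError) → 'H' (after the try/except). Output: VPH

Answer: VPH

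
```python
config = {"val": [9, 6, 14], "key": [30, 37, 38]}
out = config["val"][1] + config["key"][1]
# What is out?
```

Trace:
`config = {"val": [9, 6, 14], "key": [30, 37, 38]}` → config = {'val': [9, 6, 14], 'key': [30, 37, 38]}
`out = config["val"][1] + config["key"][1]` → out = 43
So out = 43

Answer: 43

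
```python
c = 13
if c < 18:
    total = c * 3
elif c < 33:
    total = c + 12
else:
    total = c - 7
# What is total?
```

Trace:
`c = 13` → c = 13
`if c < 18: ...` → c < 18 is True → total = 39
So total = 39

Answer: 39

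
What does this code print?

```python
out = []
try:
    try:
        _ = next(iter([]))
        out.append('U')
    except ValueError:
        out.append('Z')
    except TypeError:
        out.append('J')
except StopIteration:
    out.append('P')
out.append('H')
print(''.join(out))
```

Execution trace: 'P' (outer except StopIteration) → 'H' (after the try/except). Output: PH

Answer: PH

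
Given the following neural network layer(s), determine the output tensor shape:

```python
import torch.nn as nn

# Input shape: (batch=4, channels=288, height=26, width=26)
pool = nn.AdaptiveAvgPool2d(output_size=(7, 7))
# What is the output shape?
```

Input: (4, 288, 26, 26) -> Output: (4, 288, 7, 7)

Answer: (4, 288, 7, 7)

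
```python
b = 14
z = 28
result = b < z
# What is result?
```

Trace:
`b = 14` → b = 14
`z = 28` → z = 28
`result = b < z` → result = True
So result = True

Answer: True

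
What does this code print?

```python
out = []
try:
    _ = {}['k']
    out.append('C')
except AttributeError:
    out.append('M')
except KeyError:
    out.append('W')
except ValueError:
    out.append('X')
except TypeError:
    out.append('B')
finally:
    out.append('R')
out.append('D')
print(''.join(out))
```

Execution trace: 'W' (except KeyError) → 'R' (finally) → 'D' (after the try/except). Output: WRD

Answer: WRD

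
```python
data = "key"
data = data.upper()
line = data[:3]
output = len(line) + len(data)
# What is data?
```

Trace:
`data = "key"` → data = 'key'
`data = data.upper()` → data = 'KEY'
`line = data[:3]` → line = 'KEY'
`output = len(line) + len(data)` → output = 6
So data = 'KEY'

Answer: 'KEY'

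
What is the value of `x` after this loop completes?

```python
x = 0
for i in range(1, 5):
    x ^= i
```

XOR of 1 to 4
`x` takes the values: 0 → 1 → 3 → 0 → 4

Answer: 4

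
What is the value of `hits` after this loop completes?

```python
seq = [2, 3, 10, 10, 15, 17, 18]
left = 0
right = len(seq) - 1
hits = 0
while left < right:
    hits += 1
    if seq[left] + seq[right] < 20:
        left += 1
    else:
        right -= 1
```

Steps to find pair summing to 20
`hits` takes the values: 0 → 1 → 2 → 3 → 4 → 5 → 6

Answer: 6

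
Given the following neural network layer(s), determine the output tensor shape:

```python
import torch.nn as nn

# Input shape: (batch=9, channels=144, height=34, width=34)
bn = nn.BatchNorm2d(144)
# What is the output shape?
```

Input: (9, 144, 34, 34) -> Output: (9, 144, 34, 34)

Answer: (9, 144, 34, 34)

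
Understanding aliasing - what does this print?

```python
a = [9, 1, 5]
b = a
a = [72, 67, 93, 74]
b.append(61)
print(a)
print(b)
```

Key concept: rebinding vs mutation: a is rebound to a new list, b still points at the original.
Step by step:
`a = [9, 1, 5]` → a = [9, 1, 5]
`b = a` → b = [9, 1, 5] (same object as a)
`a = [72, 67, 93, 74]` → a = [72, 67, 93, 74]
`b.append(61)` → b = [9, 1, 5, 61]
`print(a)` → prints [72, 67, 93, 74]
`print(b)` → prints [9, 1, 5, 61]

Answer:
[72, 67, 93, 74]
[9, 1, 5, 61]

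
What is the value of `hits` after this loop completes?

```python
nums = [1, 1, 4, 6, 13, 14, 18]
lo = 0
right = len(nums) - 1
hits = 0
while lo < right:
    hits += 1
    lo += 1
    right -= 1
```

Iterations until pointers meet (list length 7)
`hits` takes the values: 0 → 1 → 2 → 3

Answer: 3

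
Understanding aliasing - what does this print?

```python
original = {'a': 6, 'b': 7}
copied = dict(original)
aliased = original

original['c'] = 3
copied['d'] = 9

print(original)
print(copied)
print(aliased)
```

Key concept: dict() creates copy, assignment creates alias.
Step by step:
`original = {'a': 6, 'b': 7}` → original = {'a': 6, 'b': 7}
`copied = dict(original)` → copied = {'a': 6, 'b': 7}
`aliased = original` → aliased = {'a': 6, 'b': 7} (same object as original)
`original['c'] = 3` → original = {'a': 6, 'b': 7, 'c': 3} (same object as aliased); aliased = {'a': 6, 'b': 7, 'c': 3} (same object as original)
`copied['d'] = 9` → copied = {'a': 6, 'b': 7, 'd': 9}
`print(original)` → prints {'a': 6, 'b': 7, 'c': 3}
`print(copied)` → prints {'a': 6, 'b': 7, 'd': 9}
`print(aliased)` → prints {'a': 6, 'b': 7, 'c': 3}

Answer:
{'a': 6, 'b': 7, 'c': 3}
{'a': 6, 'b': 7, 'd': 9}
{'a': 6, 'b': 7, 'c': 3}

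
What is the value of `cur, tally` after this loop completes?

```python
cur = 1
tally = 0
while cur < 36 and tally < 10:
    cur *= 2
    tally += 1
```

Double until >= 36 or 10 iterations
`cur, tally` takes the values: (1, 0) → (2, 0) → (2, 1) → (4, 1) → (4, 2) → (8, 2) → (8, 3) → (16, 3) → (16, 4) → (32, 4) → (32, 5) → (64, 5) → (64, 6)

Answer: 64, 6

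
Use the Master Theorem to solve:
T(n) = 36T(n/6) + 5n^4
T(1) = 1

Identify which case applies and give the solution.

a=36, b=6, f(n)=5n^4. log_6(36) = 2. Since c=4 > 2 and the regularity condition holds (36(n/6)^4 = (36/6^4)n^4 with 36/6^4 < 1), Case 3 applies: T(n) = Θ(f(n)) = O(n^4).

Answer: O(n^4) - Case 3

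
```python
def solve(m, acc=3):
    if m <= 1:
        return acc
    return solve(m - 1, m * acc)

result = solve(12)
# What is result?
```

Accumulator trace (n, acc): (12, 3) -> (11, 36) -> (10, 396) -> (9, 3960) -> (8, 35640) -> (7, 285120) -> (6, 1995840) -> (5, 11975040) -> (4, 59875200) -> (3, 239500800) -> (2, 718502400) -> (1, 1437004800) -> return 1437004800

Answer: 1437004800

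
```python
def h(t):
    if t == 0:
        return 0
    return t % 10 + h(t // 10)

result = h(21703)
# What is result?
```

Sum of digits of 21703: 3 + 0 + 7 + 1 + 2 = 13

Answer: 13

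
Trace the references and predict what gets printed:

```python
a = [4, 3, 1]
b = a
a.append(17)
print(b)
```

Key concept: basic list aliasing.
Step by step:
`a = [4, 3, 1]` → a = [4, 3, 1]
`b = a` → b = [4, 3, 1] (same object as a)
`a.append(17)` → a = [4, 3, 1, 17] (same object as b); b = [4, 3, 1, 17] (same object as a)
`print(b)` → prints [4, 3, 1, 17]

Answer: [4, 3, 1, 17]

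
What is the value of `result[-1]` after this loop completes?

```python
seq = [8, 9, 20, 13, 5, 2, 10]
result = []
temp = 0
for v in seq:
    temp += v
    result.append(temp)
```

Cumulative sum ends at 67
`result` takes the values: [] → [8] → [8, 17] → [8, 17, 37] → [8, 17, 37, 50] → [8, 17, 37, 50, 55] → [8, 17, 37, 50, 55, 57] → [8, 17, 37, 50, 55, 57, 67]
So `result[-1]` = 67

Answer: 67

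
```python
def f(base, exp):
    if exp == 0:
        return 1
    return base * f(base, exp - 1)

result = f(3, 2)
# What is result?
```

f(3, 2) = 3 * 3 = 9

Answer: 9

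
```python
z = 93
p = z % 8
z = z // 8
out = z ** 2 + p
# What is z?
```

Trace:
`z = 93` → z = 93
`p = z % 8` → p = 5
`z = z // 8` → z = 11
`out = z ** 2 + p` → out = 126
So z = 11

Answer: 11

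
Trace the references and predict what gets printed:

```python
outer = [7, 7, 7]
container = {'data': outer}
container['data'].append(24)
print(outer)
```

Key concept: dict holds reference to list.
Step by step:
`outer = [7, 7, 7]` → outer = [7, 7, 7]
`container = {'data': outer}` → container = {'data': [7, 7, 7]}
`container['data'].append(24)` → outer = [7, 7, 7, 24]; container = {'data': [7, 7, 7, 24]}
`print(outer)` → prints [7, 7, 7, 24]

Answer: [7, 7, 7, 24]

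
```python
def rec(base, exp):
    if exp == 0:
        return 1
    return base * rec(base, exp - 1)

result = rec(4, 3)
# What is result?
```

rec(4, 3) = 4 * 4 * 4 = 64

Answer: 64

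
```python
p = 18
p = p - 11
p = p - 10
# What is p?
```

Trace:
`p = 18` → p = 18
`p = p - 11` → p = 7
`p = p - 10` → p = -3
So p = -3

Answer: -3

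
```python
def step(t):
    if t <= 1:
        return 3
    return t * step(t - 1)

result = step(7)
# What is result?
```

step(7) = 7 * 6 * 5 * 4 * 3 * 2 * 3 = 15120

Answer: 15120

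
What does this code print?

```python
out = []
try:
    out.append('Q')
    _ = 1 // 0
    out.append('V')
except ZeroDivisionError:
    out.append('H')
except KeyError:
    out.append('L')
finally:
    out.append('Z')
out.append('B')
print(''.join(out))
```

Execution trace: 'Q' (try body) → 'H' (except ZeroDivisionError) → 'Z' (finally) → 'B' (after the try/except). Output: QHZB

Answer: QHZB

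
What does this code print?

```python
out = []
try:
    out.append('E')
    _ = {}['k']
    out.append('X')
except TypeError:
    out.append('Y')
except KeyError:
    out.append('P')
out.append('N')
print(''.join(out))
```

Execution trace: 'E' (try body) → 'P' (except KeyError) → 'N' (after the try/except). Output: EPN

Answer: EPN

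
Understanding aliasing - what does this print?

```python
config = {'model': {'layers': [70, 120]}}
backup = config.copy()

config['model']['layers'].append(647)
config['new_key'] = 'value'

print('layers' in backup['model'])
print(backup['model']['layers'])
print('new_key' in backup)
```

Key concept: shallow copy gotcha with nested dict.
Step by step:
`config = {'model': {'layers': [70, 120]}}` → config = {'model': {'layers': [70, 120]}}
`backup = config.copy()` → backup = {'model': {'layers': [70, 120]}}
`config['model']['layers'].append(647)` → config = {'model': {'layers': [70, 120, 647]}}; backup = {'model': {'layers': [70, 120, 647]}}
`config['new_key'] = 'value'` → config = {'model': {'layers': [70, 120, 647]}, 'new_key': 'value'}
`print('layers' in backup['model'])` → prints True
`print(backup['model']['layers'])` → prints [70, 120, 647]
`print('new_key' in backup)` → prints False

Answer:
True
[70, 120, 647]
False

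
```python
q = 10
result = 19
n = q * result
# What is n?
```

Trace:
`q = 10` → q = 10
`result = 19` → result = 19
`n = q * result` → n = 190
So n = 190

Answer: 190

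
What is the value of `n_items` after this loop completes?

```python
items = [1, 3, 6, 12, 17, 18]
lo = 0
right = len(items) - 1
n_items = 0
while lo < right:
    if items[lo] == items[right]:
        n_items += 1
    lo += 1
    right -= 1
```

Count matching pairs from ends
`n_items` takes the values: 0

Answer: 0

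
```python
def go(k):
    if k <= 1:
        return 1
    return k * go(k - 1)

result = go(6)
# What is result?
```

go(6) = 6 * 5 * 4 * 3 * 2 * 1 = 720

Answer: 720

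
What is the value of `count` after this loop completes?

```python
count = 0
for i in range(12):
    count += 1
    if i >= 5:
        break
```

Loop breaks when i reaches 5, count is 6
`count` takes the values: 0 → 1 → 2 → 3 → 4 → 5 → 6

Answer: 6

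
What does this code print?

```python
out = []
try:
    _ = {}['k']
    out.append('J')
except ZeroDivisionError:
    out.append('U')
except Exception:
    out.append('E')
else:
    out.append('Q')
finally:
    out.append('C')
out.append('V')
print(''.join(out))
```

Execution trace: 'E' (except Exception) → 'C' (finally) → 'V' (after the try/except). Output: ECV

Answer: ECV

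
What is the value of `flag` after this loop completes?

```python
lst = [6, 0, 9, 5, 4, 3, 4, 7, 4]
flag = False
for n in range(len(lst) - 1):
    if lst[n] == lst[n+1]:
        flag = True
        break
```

Check consecutive duplicates in [6, 0, 9, 5, 4, 3, 4, 7, 4]
`flag` takes the values: False

Answer: False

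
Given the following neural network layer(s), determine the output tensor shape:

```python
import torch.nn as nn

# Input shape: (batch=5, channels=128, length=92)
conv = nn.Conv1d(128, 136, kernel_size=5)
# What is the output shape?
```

Input: (5, 128, 92) -> Output: (5, 136, 88)

Answer: (5, 136, 88)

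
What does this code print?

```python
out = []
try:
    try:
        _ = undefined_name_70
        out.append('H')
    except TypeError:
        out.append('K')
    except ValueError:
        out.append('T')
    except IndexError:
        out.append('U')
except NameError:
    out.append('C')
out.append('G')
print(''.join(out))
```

Execution trace: 'C' (outer except NameError) → 'G' (after the try/except). Output: CG

Answer: CG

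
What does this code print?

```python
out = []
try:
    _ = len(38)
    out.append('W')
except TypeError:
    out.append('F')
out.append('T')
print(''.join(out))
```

Execution trace: 'F' (except TypeError) → 'T' (after the try/except). Output: FT

Answer: FT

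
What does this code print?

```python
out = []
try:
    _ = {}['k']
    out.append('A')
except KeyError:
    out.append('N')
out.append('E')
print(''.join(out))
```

Execution trace: 'N' (except KeyError) → 'E' (after the try/except). Output: NE

Answer: NE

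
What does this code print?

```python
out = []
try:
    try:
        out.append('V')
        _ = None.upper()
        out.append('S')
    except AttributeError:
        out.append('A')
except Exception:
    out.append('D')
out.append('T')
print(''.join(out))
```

Execution trace: 'V' (inner try body) → 'A' (inner except AttributeError) → 'T' (after the try/except). Output: VAT

Answer: VAT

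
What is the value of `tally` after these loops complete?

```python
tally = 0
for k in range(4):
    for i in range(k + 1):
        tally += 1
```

Triangle: 1 + 2 + ... + 4
`tally` takes the values: 0 → 1 → 2 → 3 → 4 → 5 → 6 → 7 → 8 → 9 → 10

Answer: 10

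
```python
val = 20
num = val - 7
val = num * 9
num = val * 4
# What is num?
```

Trace:
`val = 20` → val = 20
`num = val - 7` → num = 13
`val = num * 9` → val = 117
`num = val * 4` → num = 468
So num = 468

Answer: 468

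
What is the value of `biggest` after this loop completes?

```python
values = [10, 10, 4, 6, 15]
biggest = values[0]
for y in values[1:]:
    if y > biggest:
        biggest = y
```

Maximum of [10, 10, 4, 6, 15]
`biggest` takes the values: 10 → 15

Answer: 15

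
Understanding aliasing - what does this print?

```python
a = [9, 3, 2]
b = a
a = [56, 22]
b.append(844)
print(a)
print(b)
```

Key concept: rebinding vs mutation: a is rebound to a new list, b still points at the original.
Step by step:
`a = [9, 3, 2]` → a = [9, 3, 2]
`b = a` → b = [9, 3, 2] (same object as a)
`a = [56, 22]` → a = [56, 22]
`b.append(844)` → b = [9, 3, 2, 844]
`print(a)` → prints [56, 22]
`print(b)` → prints [9, 3, 2, 844]

Answer:
[56, 22]
[9, 3, 2, 844]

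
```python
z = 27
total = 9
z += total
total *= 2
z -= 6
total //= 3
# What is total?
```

Trace:
`z = 27` → z = 27
`total = 9` → total = 9
`z += total` → z = 36
`total *= 2` → total = 18
`z -= 6` → z = 30
`total //= 3` → total = 6
So total = 6

Answer: 6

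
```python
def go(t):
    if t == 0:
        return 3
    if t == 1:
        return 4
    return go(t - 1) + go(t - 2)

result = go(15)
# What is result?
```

Build up from base cases: go(0)=3, go(1)=4, go(2)=7, go(3)=11, go(4)=18, go(5)=29, go(6)=47, ..., go(15)=3571

Answer: 3571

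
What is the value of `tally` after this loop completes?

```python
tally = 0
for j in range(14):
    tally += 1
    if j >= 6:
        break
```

Loop breaks when j reaches 6, tally is 7
`tally` takes the values: 0 → 1 → 2 → 3 → 4 → 5 → 6 → 7

Answer: 7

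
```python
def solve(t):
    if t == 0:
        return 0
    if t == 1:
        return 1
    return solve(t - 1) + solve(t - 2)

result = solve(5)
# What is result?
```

Build up from base cases: solve(0)=0, solve(1)=1, solve(2)=1, solve(3)=2, solve(4)=3, solve(5)=5

Answer: 5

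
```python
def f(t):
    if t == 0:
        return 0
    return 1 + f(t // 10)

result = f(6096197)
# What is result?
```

Count of digits of 6096197: 7

Answer: 7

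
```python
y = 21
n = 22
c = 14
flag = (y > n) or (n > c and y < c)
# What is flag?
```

Trace:
`y = 21` → y = 21
`n = 22` → n = 22
`c = 14` → c = 14
`flag = (y > n) or (n > c and y < c)` → flag = False
So flag = False

Answer: False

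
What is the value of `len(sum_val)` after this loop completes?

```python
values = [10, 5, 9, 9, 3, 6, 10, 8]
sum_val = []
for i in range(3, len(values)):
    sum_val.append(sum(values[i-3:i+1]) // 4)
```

Number of 4-element averages
`sum_val` takes the values: [] → [8] → [8, 6] → [8, 6, 6] → [8, 6, 6, 7] → [8, 6, 6, 7, 6]
So `len(sum_val)` = 5

Answer: 5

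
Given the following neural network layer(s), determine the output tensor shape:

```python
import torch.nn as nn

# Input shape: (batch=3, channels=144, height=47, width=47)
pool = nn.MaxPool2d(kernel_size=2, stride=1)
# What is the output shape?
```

Input: (3, 144, 47, 47) -> Output: (3, 144, 46, 46)

Answer: (3, 144, 46, 46)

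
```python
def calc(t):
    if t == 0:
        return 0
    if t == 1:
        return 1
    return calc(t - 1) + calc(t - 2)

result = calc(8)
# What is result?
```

Build up from base cases: calc(0)=0, calc(1)=1, calc(2)=1, calc(3)=2, calc(4)=3, calc(5)=5, calc(6)=8, ..., calc(8)=21

Answer: 21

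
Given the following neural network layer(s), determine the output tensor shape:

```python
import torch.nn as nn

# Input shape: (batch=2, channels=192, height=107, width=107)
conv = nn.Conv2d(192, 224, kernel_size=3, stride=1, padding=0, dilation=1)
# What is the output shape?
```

Input: (2, 192, 107, 107) -> Output: (2, 224, 105, 105)

Answer: (2, 224, 105, 105)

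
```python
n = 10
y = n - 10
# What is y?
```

Trace:
`n = 10` → n = 10
`y = n - 10` → y = 0
So y = 0

Answer: 0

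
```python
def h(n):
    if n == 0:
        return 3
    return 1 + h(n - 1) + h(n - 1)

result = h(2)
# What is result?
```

h(n) = 1 + 2·h(n-1), h(0)=3. Closed form: (3+1)·2^2 - 1 = 15.

Answer: 15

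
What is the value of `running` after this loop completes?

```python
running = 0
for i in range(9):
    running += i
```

Sum of 0 to 8 = 36
`running` takes the values: 0 → 1 → 3 → 6 → 10 → 15 → 21 → 28 → 36

Answer: 36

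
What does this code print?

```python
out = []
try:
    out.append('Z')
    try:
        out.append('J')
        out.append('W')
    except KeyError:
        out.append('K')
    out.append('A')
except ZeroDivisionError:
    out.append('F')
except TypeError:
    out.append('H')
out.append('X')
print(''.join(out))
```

Execution trace: 'Z' (try body) → 'J' (inner try body) → 'W' (inner try body, no exception) → 'A' (try body, no exception) → 'X' (after the try/except). Output: ZJWAX

Answer: ZJWAX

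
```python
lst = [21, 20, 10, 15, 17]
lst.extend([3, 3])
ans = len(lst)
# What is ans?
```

Trace:
`lst = [21, 20, 10, 15, 17]` → lst = [21, 20, 10, 15, 17]
`lst.extend([3, 3])` → lst = [21, 20, 10, 15, 17, 3, 3]
`ans = len(lst)` → ans = 7
So ans = 7

Answer: 7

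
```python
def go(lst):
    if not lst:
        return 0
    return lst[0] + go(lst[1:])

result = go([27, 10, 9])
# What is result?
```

27 + 10 + 9 + 0 = 46

Answer: 46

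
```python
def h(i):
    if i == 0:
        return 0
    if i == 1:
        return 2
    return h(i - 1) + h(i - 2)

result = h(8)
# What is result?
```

Build up from base cases: h(0)=0, h(1)=2, h(2)=2, h(3)=4, h(4)=6, h(5)=10, h(6)=16, ..., h(8)=42

Answer: 42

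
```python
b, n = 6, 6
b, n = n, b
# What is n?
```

Trace:
`b, n = 6, 6` → b = 6; n = 6
`b, n = n, b` → b = 6; n = 6
So n = 6

Answer: 6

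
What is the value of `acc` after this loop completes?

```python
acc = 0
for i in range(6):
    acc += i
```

Sum of 0 to 5 = 15
`acc` takes the values: 0 → 1 → 3 → 6 → 10 → 15

Answer: 15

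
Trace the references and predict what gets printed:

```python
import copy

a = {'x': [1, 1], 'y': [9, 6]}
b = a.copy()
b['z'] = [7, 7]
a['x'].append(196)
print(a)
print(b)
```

Key concept: shallow copy of dict with mutable values.
Step by step:
`a = {'x': [1, 1], 'y': [9, 6]}` → a = {'x': [1, 1], 'y': [9, 6]}
`b = a.copy()` → b = {'x': [1, 1], 'y': [9, 6]}
`b['z'] = [7, 7]` → b = {'x': [1, 1], 'y': [9, 6], 'z': [7, 7]}
`a['x'].append(196)` → a = {'x': [1, 1, 196], 'y': [9, 6]}; b = {'x': [1, 1, 196], 'y': [9, 6], 'z': [7, 7]}
`print(a)` → prints {'x': [1, 1, 196], 'y': [9, 6]}
`print(b)` → prints {'x': [1, 1, 196], 'y': [9, 6], 'z': [7, 7]}

Answer:
{'x': [1, 1, 196], 'y': [9, 6]}
{'x': [1, 1, 196], 'y': [9, 6], 'z': [7, 7]}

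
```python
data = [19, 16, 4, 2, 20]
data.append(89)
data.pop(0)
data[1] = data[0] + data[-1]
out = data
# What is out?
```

Trace:
`data = [19, 16, 4, 2, 20]` → data = [19, 16, 4, 2, 20]
`data.append(89)` → data = [19, 16, 4, 2, 20, 89]
`data.pop(0)` → data = [16, 4, 2, 20, 89]
`data[1] = data[0] + data[-1]` → data = [16, 105, 2, 20, 89]
`out = data` → out = [16, 105, 2, 20, 89]
So out = [16, 105, 2, 20, 89]

Answer: [16, 105, 2, 20, 89]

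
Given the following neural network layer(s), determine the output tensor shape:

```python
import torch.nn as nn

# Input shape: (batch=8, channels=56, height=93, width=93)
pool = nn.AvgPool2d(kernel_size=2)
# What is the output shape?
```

Input: (8, 56, 93, 93) -> Output: (8, 56, 46, 46)

Answer: (8, 56, 46, 46)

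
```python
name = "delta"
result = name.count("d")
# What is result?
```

Trace:
`name = "delta"` → name = 'delta'
`result = name.count("d")` → result = 1
So result = 1

Answer: 1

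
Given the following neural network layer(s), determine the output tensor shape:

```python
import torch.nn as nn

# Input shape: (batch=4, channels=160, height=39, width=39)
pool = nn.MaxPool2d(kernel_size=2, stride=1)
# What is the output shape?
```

Input: (4, 160, 39, 39) -> Output: (4, 160, 38, 38)

Answer: (4, 160, 38, 38)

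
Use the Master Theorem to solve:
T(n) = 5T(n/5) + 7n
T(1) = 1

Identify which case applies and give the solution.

a=5, b=5, f(n)=7n. log_5(5) = 1. Since c=1 = 1, Case 2 applies: T(n) = Θ(n^log_b(a) · log n) = O(n log n).

Answer: O(n log n) - Case 2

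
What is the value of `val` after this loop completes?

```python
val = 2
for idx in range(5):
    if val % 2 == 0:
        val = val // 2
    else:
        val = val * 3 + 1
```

Collatz-style transformation from 2
`val` takes the values: 2 → 1 → 4 → 2 → 1 → 4

Answer: 4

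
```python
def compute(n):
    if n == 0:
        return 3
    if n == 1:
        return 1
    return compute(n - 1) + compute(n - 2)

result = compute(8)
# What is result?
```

Build up from base cases: compute(0)=3, compute(1)=1, compute(2)=4, compute(3)=5, compute(4)=9, compute(5)=14, compute(6)=23, ..., compute(8)=60

Answer: 60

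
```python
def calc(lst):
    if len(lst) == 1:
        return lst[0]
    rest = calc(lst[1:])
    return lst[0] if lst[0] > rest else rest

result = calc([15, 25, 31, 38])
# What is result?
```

Recursive max over [15, 25, 31, 38] = 38

Answer: 38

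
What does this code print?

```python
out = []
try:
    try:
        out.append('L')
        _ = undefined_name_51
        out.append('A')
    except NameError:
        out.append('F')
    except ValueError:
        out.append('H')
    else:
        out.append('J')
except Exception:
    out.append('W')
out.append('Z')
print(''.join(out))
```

Execution trace: 'L' (inner try body) → 'F' (inner except NameError) → 'Z' (after the try/except). Output: LFZ

Answer: LFZ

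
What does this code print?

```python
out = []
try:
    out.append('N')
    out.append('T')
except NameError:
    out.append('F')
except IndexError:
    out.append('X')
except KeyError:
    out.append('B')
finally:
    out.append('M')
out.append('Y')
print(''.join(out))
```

Execution trace: 'N' (try body) → 'T' (try body, no exception) → 'M' (finally) → 'Y' (after the try/except). Output: NTMY

Answer: NTMY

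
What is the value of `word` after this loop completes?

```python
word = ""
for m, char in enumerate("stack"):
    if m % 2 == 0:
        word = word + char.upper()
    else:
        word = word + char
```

Uppercase even positions in 'stack'
`word` takes the values: "" → "S" → "St" → "StA" → "StAc" → "StAcK"

Answer: "StAcK"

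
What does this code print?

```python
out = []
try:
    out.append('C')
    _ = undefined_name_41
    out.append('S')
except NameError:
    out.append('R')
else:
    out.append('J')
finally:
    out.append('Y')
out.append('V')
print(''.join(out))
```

Execution trace: 'C' (try body) → 'R' (except NameError) → 'Y' (finally) → 'V' (after the try/except). Output: CRYV

Answer: CRYV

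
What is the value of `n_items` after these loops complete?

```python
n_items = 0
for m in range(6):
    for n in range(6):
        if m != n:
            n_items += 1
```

6² - 6 (exclude diagonal)
`n_items` takes the values: 0 → 1 → 2 → 3 → 4 → 5 → 6 → 7 → 8 → 9 → 10 → 11 → 12 → 13 → 14 → 15 → 16 → 17 → 18 → 19 → 20 → 21 → 22 → 23 → 24 → 25 → 26 → 27 → 28 → 29 → 30

Answer: 30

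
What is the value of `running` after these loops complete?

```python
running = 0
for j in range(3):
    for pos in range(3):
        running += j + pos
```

Sum of all j+pos for j,pos in 3x3
`running` takes the values: 0 → 1 → 3 → 4 → 6 → 9 → 11 → 14 → 18

Answer: 18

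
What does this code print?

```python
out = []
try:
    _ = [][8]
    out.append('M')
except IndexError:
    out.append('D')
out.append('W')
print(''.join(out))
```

Execution trace: 'D' (except IndexError) → 'W' (after the try/except). Output: DW

Answer: DW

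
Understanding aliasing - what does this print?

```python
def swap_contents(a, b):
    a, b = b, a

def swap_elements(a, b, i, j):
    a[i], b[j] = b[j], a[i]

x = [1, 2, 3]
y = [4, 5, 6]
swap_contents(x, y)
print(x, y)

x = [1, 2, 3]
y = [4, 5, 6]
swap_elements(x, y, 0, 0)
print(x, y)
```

Key concept: parameter rebinding vs mutation.
Step by step:
`x = [1, 2, 3]` → x = [1, 2, 3]
`y = [4, 5, 6]` → y = [4, 5, 6]
`swap_contents(x, y)` → no visible change to tracked variables
`print(x, y)` → prints [1, 2, 3] [4, 5, 6]
`x = [1, 2, 3]` → x = [1, 2, 3]
`y = [4, 5, 6]` → y = [4, 5, 6]
`swap_elements(x, y, 0, 0)` → x = [4, 2, 3]; y = [1, 5, 6]
`print(x, y)` → prints [4, 2, 3] [1, 5, 6]

Answer:
[1, 2, 3] [4, 5, 6]
[4, 2, 3] [1, 5, 6]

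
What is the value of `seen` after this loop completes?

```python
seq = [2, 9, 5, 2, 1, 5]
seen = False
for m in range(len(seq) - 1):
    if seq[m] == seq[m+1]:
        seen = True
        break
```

Check consecutive duplicates in [2, 9, 5, 2, 1, 5]
`seen` takes the values: False

Answer: False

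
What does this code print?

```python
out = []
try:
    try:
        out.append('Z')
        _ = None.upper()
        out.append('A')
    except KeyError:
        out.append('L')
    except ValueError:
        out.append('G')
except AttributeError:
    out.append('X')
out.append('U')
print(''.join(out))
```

Execution trace: 'Z' (inner try body) → 'X' (outer except AttributeError) → 'U' (after the try/except). Output: ZXU

Answer: ZXU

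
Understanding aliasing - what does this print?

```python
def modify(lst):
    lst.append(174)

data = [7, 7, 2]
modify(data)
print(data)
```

Key concept: function modifies passed list.
Step by step:
`data = [7, 7, 2]` → data = [7, 7, 2]
`modify(data)` → data = [7, 7, 2, 174]
`print(data)` → prints [7, 7, 2, 174]

Answer: [7, 7, 2, 174]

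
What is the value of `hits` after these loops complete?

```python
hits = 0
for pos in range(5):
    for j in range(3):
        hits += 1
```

5 * 3 = 15
`hits` takes the values: 0 → 1 → 2 → 3 → 4 → 5 → 6 → 7 → 8 → 9 → 10 → 11 → 12 → 13 → 14 → 15

Answer: 15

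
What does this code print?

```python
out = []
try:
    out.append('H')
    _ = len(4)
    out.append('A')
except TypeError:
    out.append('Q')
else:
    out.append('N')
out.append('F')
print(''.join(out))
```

Execution trace: 'H' (try body) → 'Q' (except TypeError) → 'F' (after the try/except). Output: HQF

Answer: HQF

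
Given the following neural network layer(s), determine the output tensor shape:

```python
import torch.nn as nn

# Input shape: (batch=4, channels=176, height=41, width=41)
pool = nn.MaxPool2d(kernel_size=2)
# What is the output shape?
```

Input: (4, 176, 41, 41) -> Output: (4, 176, 20, 20)

Answer: (4, 176, 20, 20)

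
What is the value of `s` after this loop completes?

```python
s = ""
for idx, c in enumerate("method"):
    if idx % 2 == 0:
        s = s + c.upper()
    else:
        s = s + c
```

Uppercase even positions in 'method'
`s` takes the values: "" → "M" → "Me" → "MeT" → "MeTh" → "MeThO" → "MeThOd"

Answer: "MeThOd"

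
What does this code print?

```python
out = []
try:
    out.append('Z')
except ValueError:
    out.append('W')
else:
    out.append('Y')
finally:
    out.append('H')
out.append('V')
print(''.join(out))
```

Execution trace: 'Z' (try body, no exception) → 'Y' (else) → 'H' (finally) → 'V' (after the try/except). Output: ZYHV

Answer: ZYHV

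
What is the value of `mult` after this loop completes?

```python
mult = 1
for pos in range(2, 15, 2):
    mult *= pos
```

Product of even numbers 2 to 14
`mult` takes the values: 1 → 2 → 8 → 48 → 384 → 3840 → 46080 → 645120

Answer: 645120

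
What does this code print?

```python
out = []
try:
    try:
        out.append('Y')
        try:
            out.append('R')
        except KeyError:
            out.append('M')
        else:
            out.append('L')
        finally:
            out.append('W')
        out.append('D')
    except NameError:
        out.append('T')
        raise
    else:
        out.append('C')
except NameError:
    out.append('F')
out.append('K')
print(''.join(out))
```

Execution trace: 'Y' (try body) → 'R' (inner try body, no exception) → 'L' (inner else) → 'W' (inner finally) → 'D' (try body, no exception) → 'C' (else) → 'K' (after the try/except). Output: YRLWDCK

Answer: YRLWDCK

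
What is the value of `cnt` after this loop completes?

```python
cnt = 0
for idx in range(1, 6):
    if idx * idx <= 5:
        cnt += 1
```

Count numbers where idx² ≤ 5
`cnt` takes the values: 0 → 1 → 2

Answer: 2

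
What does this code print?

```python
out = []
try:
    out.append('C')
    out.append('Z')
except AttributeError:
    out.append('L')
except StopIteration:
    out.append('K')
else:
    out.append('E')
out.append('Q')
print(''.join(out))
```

Execution trace: 'C' (try body) → 'Z' (try body, no exception) → 'E' (else) → 'Q' (after the try/except). Output: CZEQ

Answer: CZEQ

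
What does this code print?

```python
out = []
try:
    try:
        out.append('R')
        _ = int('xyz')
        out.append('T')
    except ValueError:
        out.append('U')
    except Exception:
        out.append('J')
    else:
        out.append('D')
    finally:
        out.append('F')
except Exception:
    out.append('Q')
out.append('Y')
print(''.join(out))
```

Execution trace: 'R' (inner try body) → 'U' (inner except ValueError) → 'F' (inner finally) → 'Y' (after the try/except). Output: RUFY

Answer: RUFY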